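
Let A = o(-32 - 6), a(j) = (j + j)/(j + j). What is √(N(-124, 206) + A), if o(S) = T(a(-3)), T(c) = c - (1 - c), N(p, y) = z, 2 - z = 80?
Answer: I*√77 ≈ 8.775*I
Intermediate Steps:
z = -78 (z = 2 - 1*80 = 2 - 80 = -78)
N(p, y) = -78
a(j) = 1 (a(j) = (2*j)/((2*j)) = (2*j)*(1/(2*j)) = 1)
T(c) = -1 + 2*c (T(c) = c + (-1 + c) = -1 + 2*c)
o(S) = 1 (o(S) = -1 + 2*1 = -1 + 2 = 1)
A = 1
√(N(-124, 206) + A) = √(-78 + 1) = √(-77) = I*√77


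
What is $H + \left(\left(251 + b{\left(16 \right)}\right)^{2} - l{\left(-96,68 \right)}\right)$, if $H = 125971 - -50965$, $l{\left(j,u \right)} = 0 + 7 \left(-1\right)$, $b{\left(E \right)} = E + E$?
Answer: $257032$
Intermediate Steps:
$b{\left(E \right)} = 2 E$
$l{\left(j,u \right)} = -7$ ($l{\left(j,u \right)} = 0 - 7 = -7$)
$H = 176936$ ($H = 125971 + 50965 = 176936$)
$H + \left(\left(251 + b{\left(16 \right)}\right)^{2} - l{\left(-96,68 \right)}\right) = 176936 - \left(-7 - \left(251 + 2 \cdot 16\right)^{2}\right) = 176936 + \left(\left(251 + 32\right)^{2} + 7\right) = 176936 + \left(283^{2} + 7\right) = 176936 + \left(80089 + 7\right) = 176936 + 80096 = 257032$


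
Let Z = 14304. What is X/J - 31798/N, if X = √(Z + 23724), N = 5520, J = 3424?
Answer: -15899/2760 + √9507/1712 ≈ -5.7036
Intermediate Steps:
X = 2*√9507 (X = √(14304 + 23724) = √38028 = 2*√9507 ≈ 195.01)
X/J - 31798/N = (2*√9507)/3424 - 31798/5520 = (2*√9507)*(1/3424) - 31798*1/5520 = √9507/1712 - 15899/2760 = -15899/2760 + √9507/1712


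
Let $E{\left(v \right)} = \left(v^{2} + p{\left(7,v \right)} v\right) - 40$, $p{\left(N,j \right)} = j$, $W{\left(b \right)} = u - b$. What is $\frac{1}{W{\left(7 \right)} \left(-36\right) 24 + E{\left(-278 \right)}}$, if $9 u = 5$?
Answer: $\frac{1}{160096} \approx 6.2462 \cdot 10^{-6}$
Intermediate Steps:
$u = \frac{5}{9}$ ($u = \frac{1}{9} \cdot 5 = \frac{5}{9} \approx 0.55556$)
$W{\left(b \right)} = \frac{5}{9} - b$
$E{\left(v \right)} = -40 + 2 v^{2}$ ($E{\left(v \right)} = \left(v^{2} + v v\right) - 40 = \left(v^{2} + v^{2}\right) - 40 = 2 v^{2} - 40 = -40 + 2 v^{2}$)
$\frac{1}{W{\left(7 \right)} \left(-36\right) 24 + E{\left(-278 \right)}} = \frac{1}{\left(\frac{5}{9} - 7\right) \left(-36\right) 24 - \left(40 - 2 \left(-278\right)^{2}\right)} = \frac{1}{\left(\frac{5}{9} - 7\right) \left(-36\right) 24 + \left(-40 + 2 \cdot 77284\right)} = \frac{1}{\left(- \frac{58}{9}\right) \left(-36\right) 24 + \left(-40 + 154568\right)} = \frac{1}{232 \cdot 24 + 154528} = \frac{1}{5568 + 154528} = \frac{1}{160096}$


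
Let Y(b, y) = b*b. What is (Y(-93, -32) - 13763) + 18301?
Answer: 13187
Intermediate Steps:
Y(b, y) = b²
(Y(-93, -32) - 13763) + 18301 = ((-93)² - 13763) + 18301 = (8649 - 13763) + 18301 = -5114 + 18301 = 13187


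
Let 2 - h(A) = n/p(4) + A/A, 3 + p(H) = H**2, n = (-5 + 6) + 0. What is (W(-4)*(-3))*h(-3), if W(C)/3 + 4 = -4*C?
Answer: -1296/13 ≈ -99.692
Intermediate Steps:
W(C) = -12 - 12*C (W(C) = -12 + 3*(-4*C) = -12 - 12*C)
n = 1 (n = 1 + 0 = 1)
p(H) = -3 + H**2
h(A) = 12/13 (h(A) = 2 - (1/(-3 + 4**2) + A/A) = 2 - (1/(-3 + 16) + 1) = 2 - (1/13 + 1) = 2 - 1*14/13 = 2 - 14/13 = 12/13)
(W(-4)*(-3))*h(-3) = ((-12 - 12*(-4))*(-3))*(12/13) = ((-12 + 48)*(-3))*(12/13) = (36*(-3))*(12/13) = -108*12/13 = -1296/13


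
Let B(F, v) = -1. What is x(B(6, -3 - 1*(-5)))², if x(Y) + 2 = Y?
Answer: 9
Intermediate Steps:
x(Y) = -2 + Y
x(B(6, -3 - 1*(-5)))² = (-2 - 1)² = (-3)² = 9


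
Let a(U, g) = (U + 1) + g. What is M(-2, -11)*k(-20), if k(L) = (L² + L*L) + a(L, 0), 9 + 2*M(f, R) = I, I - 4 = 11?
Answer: 2343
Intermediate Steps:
I = 15 (I = 4 + 11 = 15)
M(f, R) = 3 (M(f, R) = -9/2 + (½)*15 = -9/2 + 15/2 = 3)
a(U, g) = 1 + U + g (a(U, g) = (1 + U) + g = 1 + U + g)
k(L) = 1 + L + 2*L² (k(L) = (L² + L*L) + (1 + L + 0) = (L² + L²) + (1 + L) = 2*L² + (1 + L) = 1 + L + 2*L²)
M(-2, -11)*k(-20) = 3*(1 - 20 + 2*(-20)²) = 3*(1 - 20 + 2*400) = 3*(1 - 20 + 800) = 3*781 = 2343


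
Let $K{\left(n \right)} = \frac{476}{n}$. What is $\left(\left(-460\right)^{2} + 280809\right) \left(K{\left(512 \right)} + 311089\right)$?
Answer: $\frac{19607485591999}{128} \approx 1.5318 \cdot 10^{11}$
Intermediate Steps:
$\left(\left(-460\right)^{2} + 280809\right) \left(K{\left(512 \right)} + 311089\right) = \left(\left(-460\right)^{2} + 280809\right) \left(\frac{476}{512} + 311089\right) = \left(211600 + 280809\right) \left(476 \cdot \frac{1}{512} + 311089\right) = 492409 \left(\frac{119}{128} + 311089\right) = 492409 \cdot \frac{39819511}{128} = \frac{19607485591999}{128}$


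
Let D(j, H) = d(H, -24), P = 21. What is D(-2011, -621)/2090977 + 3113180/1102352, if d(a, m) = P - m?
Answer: 1627409345675/576248169476 ≈ 2.8241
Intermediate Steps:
d(a, m) = 21 - m
D(j, H) = 45 (D(j, H) = 21 - 1*(-24) = 21 + 24 = 45)
D(-2011, -621)/2090977 + 3113180/1102352 = 45/2090977 + 3113180/1102352 = 45*(1/2090977) + 3113180*(1/1102352) = 45/2090977 + 778295/275588 = 1627409345675/576248169476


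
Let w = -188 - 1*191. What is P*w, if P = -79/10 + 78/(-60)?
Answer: 17434/5 ≈ 3486.8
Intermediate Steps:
P = -46/5 (P = -79*⅒ + 78*(-1/60) = -79/10 - 13/10 = -46/5 ≈ -9.2000)
w = -379 (w = -188 - 191 = -379)
P*w = -46/5*(-379) = 17434/5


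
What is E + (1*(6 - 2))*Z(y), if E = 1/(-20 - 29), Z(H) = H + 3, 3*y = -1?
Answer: 1565/147 ≈ 10.646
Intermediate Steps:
y = -1/3 (y = (1/3)*(-1) = -1/3 ≈ -0.33333)
Z(H) = 3 + H
E = -1/49 (E = 1/(-49) = -1/49 ≈ -0.020408)
E + (1*(6 - 2))*Z(y) = -1/49 + (1*(6 - 2))*(3 - 1/3) = -1/49 + (1*4)*(8/3) = -1/49 + 4*(8/3) = -1/49 + 32/3 = 1565/147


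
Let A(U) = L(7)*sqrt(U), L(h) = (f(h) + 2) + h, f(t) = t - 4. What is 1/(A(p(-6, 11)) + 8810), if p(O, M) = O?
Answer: 4405/38808482 - 3*I*sqrt(6)/19404241 ≈ 0.00011351 - 3.787e-7*I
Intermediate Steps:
f(t) = -4 + t
L(h) = -2 + 2*h (L(h) = ((-4 + h) + 2) + h = (-2 + h) + h = -2 + 2*h)
A(U) = 12*sqrt(U) (A(U) = (-2 + 2*7)*sqrt(U) = (-2 + 14)*sqrt(U) = 12*sqrt(U))
1/(A(p(-6, 11)) + 8810) = 1/(12*sqrt(-6) + 8810) = 1/(12*(I*sqrt(6)) + 8810) = 1/(12*I*sqrt(6) + 8810) = 1/(8810 + 12*I*sqrt(6))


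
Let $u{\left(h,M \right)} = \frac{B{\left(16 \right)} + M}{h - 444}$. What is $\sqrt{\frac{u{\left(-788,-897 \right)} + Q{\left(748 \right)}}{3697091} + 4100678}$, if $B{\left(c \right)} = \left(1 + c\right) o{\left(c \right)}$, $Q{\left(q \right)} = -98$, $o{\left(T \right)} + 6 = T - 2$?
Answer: $\frac{\sqrt{5317131266411261572463727}}{1138704028} \approx 2025.0$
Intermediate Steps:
$o{\left(T \right)} = -8 + T$ ($o{\left(T \right)} = -6 + \left(T - 2\right) = -6 + \left(-2 + T\right) = -8 + T$)
$B{\left(c \right)} = \left(1 + c\right) \left(-8 + c\right)$
$u{\left(h,M \right)} = \frac{136 + M}{-444 + h}$ ($u{\left(h,M \right)} = \frac{\left(1 + 16\right) \left(-8 + 16\right) + M}{h - 444} = \frac{17 \cdot 8 + M}{-444 + h} = \frac{136 + M}{-444 + h}$)
$\sqrt{\frac{u{\left(-788,-897 \right)} + Q{\left(748 \right)}}{3697091} + 4100678} = \sqrt{\frac{\frac{136 - 897}{-444 - 788} - 98}{3697091} + 4100678} = \sqrt{\left(\frac{1}{-1232} \left(-761\right) - 98\right) \frac{1}{3697091} + 4100678} = \sqrt{\left(\left(- \frac{1}{1232}\right) \left(-761\right) - 98\right) \frac{1}{3697091} + 4100678} = \sqrt{\left(\frac{761}{1232} - 98\right) \frac{1}{3697091} + 4100678} = \sqrt{\left(- \frac{119975}{1232}\right) \frac{1}{3697091} + 4100678} = \sqrt{- \frac{119975}{4554816112} + 4100678} = \sqrt{\frac{18677834224403961}{4554816112}} = \frac{\sqrt{5317131266411261572463727}}{1138704028}$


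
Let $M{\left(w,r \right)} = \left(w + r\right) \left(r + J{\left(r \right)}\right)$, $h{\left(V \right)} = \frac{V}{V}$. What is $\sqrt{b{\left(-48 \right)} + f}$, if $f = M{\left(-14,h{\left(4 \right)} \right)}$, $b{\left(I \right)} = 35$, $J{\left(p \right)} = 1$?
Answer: $3$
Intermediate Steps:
$h{\left(V \right)} = 1$
$M{\left(w,r \right)} = \left(1 + r\right) \left(r + w\right)$ ($M{\left(w,r \right)} = \left(w + r\right) \left(r + 1\right) = \left(r + w\right) \left(1 + r\right) = \left(1 + r\right) \left(r + w\right)$)
$f = -26$ ($f = 1 - 14 + 1^{2} + 1 \left(-14\right) = 1 - 14 + 1 - 14 = -26$)
$\sqrt{b{\left(-48 \right)} + f} = \sqrt{35 - 26} = \sqrt{9} = 3$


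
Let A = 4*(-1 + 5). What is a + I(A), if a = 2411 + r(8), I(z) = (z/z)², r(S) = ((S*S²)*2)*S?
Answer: 10604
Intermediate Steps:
r(S) = 2*S⁴ (r(S) = (S³*2)*S = (2*S³)*S = 2*S⁴)
A = 16 (A = 4*4 = 16)
I(z) = 1 (I(z) = 1² = 1)
a = 10603 (a = 2411 + 2*8⁴ = 2411 + 2*4096 = 2411 + 8192 = 10603)
a + I(A) = 10603 + 1 = 10604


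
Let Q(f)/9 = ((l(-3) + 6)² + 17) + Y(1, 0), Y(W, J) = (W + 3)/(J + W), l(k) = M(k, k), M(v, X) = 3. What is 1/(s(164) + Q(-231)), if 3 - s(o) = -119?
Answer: 1/1040 ≈ 0.00096154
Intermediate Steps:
l(k) = 3
s(o) = 122 (s(o) = 3 - 1*(-119) = 3 + 119 = 122)
Y(W, J) = (3 + W)/(J + W)
Q(f) = 918 (Q(f) = 9*(((3 + 6)² + 17) + (3 + 1)/(0 + 1)) = 9*((9² + 17) + 4/1) = 9*((81 + 17) + 1*4) = 9*(98 + 4) = 9*102 = 918)
1/(s(164) + Q(-231)) = 1/(122 + 918) = 1/1040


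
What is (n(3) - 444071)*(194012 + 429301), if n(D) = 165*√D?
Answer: -276795227223 + 102846645*√3 ≈ -2.7662e+11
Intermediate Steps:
(n(3) - 444071)*(194012 + 429301) = (165*√3 - 444071)*(194012 + 429301) = (-444071 + 165*√3)*623313 = -276795227223 + 102846645*√3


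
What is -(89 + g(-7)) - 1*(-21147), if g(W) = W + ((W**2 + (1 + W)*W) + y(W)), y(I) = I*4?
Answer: 21002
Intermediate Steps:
y(I) = 4*I
g(W) = W**2 + 5*W + W*(1 + W) (g(W) = W + ((W**2 + (1 + W)*W) + 4*W) = W + ((W**2 + W*(1 + W)) + 4*W) = W + (W**2 + 4*W + W*(1 + W)) = W**2 + 5*W + W*(1 + W))
-(89 + g(-7)) - 1*(-21147) = -(89 + 2*(-7)*(3 - 7)) - 1*(-21147) = -(89 + 2*(-7)*(-4)) + 21147 = -(89 + 56) + 21147 = -1*145 + 21147 = -145 + 21147 = 21002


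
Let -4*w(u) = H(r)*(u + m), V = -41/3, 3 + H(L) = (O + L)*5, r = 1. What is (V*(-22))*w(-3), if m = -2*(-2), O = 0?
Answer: -451/3 ≈ -150.33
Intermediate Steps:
H(L) = -3 + 5*L (H(L) = -3 + (0 + L)*5 = -3 + L*5 = -3 + 5*L)
m = 4
V = -41/3 (V = -41*⅓ = -41/3 ≈ -13.667)
w(u) = -2 - u/2 (w(u) = -(-3 + 5*1)*(u + 4)/4 = -(-3 + 5)*(4 + u)/4 = -(4 + u)/2 = -(8 + 2*u)/4 = -2 - u/2)
(V*(-22))*w(-3) = (-41/3*(-22))*(-2 - ½*(-3)) = 902*(-2 + 3/2)/3 = (902/3)*(-½) = -451/3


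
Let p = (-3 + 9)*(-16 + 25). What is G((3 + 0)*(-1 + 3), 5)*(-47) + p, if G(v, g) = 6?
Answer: -228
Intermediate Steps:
p = 54 (p = 6*9 = 54)
G((3 + 0)*(-1 + 3), 5)*(-47) + p = 6*(-47) + 54 = -282 + 54 = -228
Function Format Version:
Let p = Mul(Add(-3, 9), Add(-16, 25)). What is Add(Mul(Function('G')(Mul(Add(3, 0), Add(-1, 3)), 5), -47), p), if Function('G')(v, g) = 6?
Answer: -228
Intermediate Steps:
p = 54 (p = Mul(6, 9) = 54)
Add(Mul(Function('G')(Mul(Add(3, 0), Add(-1, 3)), 5), -47), p) = Add(Mul(6, -47), 54) = Add(-282, 54) = -228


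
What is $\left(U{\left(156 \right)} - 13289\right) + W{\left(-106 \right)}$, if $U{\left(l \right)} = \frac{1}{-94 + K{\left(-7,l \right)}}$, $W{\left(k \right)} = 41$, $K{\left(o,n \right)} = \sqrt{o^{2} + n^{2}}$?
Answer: $- \frac{205993058}{15549} + \frac{\sqrt{24385}}{15549} \approx -13248.0$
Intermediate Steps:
$K{\left(o,n \right)} = \sqrt{n^{2} + o^{2}}$
$U{\left(l \right)} = \frac{1}{-94 + \sqrt{49 + l^{2}}}$ ($U{\left(l \right)} = \frac{1}{-94 + \sqrt{l^{2} + \left(-7\right)^{2}}} = \frac{1}{-94 + \sqrt{l^{2} + 49}} = \frac{1}{-94 + \sqrt{49 + l^{2}}}$)
$\left(U{\left(156 \right)} - 13289\right) + W{\left(-106 \right)} = \left(\frac{1}{-94 + \sqrt{49 + 156^{2}}} - 13289\right) + 41 = \left(\frac{1}{-94 + \sqrt{49 + 24336}} - 13289\right) + 41 = \left(\frac{1}{-94 + \sqrt{24385}} - 13289\right) + 41 = \left(-13289 + \frac{1}{-94 + \sqrt{24385}}\right) + 41 = -13248 + \frac{1}{-94 + \sqrt{24385}}$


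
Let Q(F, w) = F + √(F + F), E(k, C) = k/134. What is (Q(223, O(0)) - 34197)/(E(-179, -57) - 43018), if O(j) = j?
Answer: 4552516/5764591 - 134*√446/5764591 ≈ 0.78925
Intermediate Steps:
E(k, C) = k/134 (E(k, C) = k*(1/134) = k/134)
Q(F, w) = F + √2*√F (Q(F, w) = F + √(2*F) = F + √2*√F)
(Q(223, O(0)) - 34197)/(E(-179, -57) - 43018) = ((223 + √2*√223) - 34197)/((1/134)*(-179) - 43018) = ((223 + √446) - 34197)/(-179/134 - 43018) = (-33974 + √446)/(-5764591/134) = (-33974 + √446)*(-134/5764591) = 4552516/5764591 - 134*√446/5764591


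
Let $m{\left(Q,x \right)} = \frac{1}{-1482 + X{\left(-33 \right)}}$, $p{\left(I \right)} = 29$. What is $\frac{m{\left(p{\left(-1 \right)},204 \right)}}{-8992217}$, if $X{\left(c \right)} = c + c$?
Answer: $\frac{1}{13919951916} \approx 7.1839 \cdot 10^{-11}$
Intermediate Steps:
$X{\left(c \right)} = 2 c$
$m{\left(Q,x \right)} = - \frac{1}{1548}$ ($m{\left(Q,x \right)} = \frac{1}{-1482 + 2 \left(-33\right)} = \frac{1}{-1482 - 66} = \frac{1}{-1548} = - \frac{1}{1548}$)
$\frac{m{\left(p{\left(-1 \right)},204 \right)}}{-8992217} = - \frac{1}{1548 \left(-8992217\right)} = \left(- \frac{1}{1548}\right) \left(- \frac{1}{8992217}\right) = \frac{1}{13919951916}$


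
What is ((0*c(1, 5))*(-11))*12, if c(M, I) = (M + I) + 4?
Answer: 0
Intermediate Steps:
c(M, I) = 4 + I + M (c(M, I) = (I + M) + 4 = 4 + I + M)
((0*c(1, 5))*(-11))*12 = ((0*(4 + 5 + 1))*(-11))*12 = ((0*10)*(-11))*12 = (0*(-11))*12 = 0*12 = 0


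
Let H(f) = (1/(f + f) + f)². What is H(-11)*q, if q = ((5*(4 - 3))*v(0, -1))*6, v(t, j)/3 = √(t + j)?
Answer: 2657205*I/242 ≈ 10980.0*I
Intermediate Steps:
v(t, j) = 3*√(j + t) (v(t, j) = 3*√(t + j) = 3*√(j + t))
q = 90*I (q = ((5*(4 - 3))*(3*√(-1 + 0)))*6 = ((5*1)*(3*√(-1)))*6 = (5*(3*I))*6 = (15*I)*6 = 90*I ≈ 90.0*I)
H(f) = (f + 1/(2*f))² (H(f) = (1/(2*f) + f)² = (f + 1/(2*f))²)
H(-11)*q = ((¼)*(1 + 2*(-11)²)²/(-11)²)*(90*I) = ((¼)*(1/121)*(1 + 2*121)²)*(90*I) = ((¼)*(1/121)*(1 + 242)²)*(90*I) = ((¼)*(1/121)*243²)*(90*I) = ((¼)*(1/121)*59049)*(90*I) = 59049*(90*I)/484 = 2657205*I/242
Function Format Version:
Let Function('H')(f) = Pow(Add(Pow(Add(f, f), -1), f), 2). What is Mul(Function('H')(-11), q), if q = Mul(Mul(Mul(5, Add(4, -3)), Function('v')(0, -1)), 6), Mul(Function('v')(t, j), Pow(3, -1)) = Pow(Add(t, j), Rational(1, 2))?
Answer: Mul(Rational(2657205, 242), I) ≈ Mul(10980., I)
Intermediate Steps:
Function('v')(t, j) = Mul(3, Pow(Add(j, t), Rational(1, 2))) (Function('v')(t, j) = Mul(3, Pow(Add(t, j), Rational(1, 2))) = Mul(3, Pow(Add(j, t), Rational(1, 2))))
q = Mul(90, I) (q = Mul(Mul(Mul(5, Add(4, -3)), Mul(3, Pow(Add(-1, 0), Rational(1, 2)))), 6) = Mul(Mul(Mul(5, 1), Mul(3, Pow(-1, Rational(1, 2)))), 6) = Mul(Mul(5, Mul(3, I)), 6) = Mul(Mul(15, I), 6) = Mul(90, I) ≈ Mul(90.000, I))
Function('H')(f) = Pow(Add(f, Mul(Rational(1, 2), Pow(f, -1))), 2) (Function('H')(f) = Pow(Add(Pow(Mul(2, f), -1), f), 2) = Pow(Add(Mul(Rational(1, 2), Pow(f, -1)), f), 2) = Pow(Add(f, Mul(Rational(1, 2), Pow(f, -1))), 2))
Mul(Function('H')(-11), q) = Mul(Mul(Rational(1, 4), Pow(-11, -2), Pow(Add(1, Mul(2, Pow(-11, 2))), 2)), Mul(90, I)) = Mul(Mul(Rational(1, 4), Rational(1, 121), Pow(Add(1, Mul(2, 121)), 2)), Mul(90, I)) = Mul(Mul(Rational(1, 4), Rational(1, 121), Pow(Add(1, 242), 2)), Mul(90, I)) = Mul(Mul(Rational(1, 4), Rational(1, 121), Pow(243, 2)), Mul(90, I)) = Mul(Mul(Rational(1, 4), Rational(1, 121), 59049), Mul(90, I)) = Mul(Rational(59049, 484), Mul(90, I)) = Mul(Rational(2657205, 242), I)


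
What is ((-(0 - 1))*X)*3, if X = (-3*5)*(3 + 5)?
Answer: -360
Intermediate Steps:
X = -120 (X = -15*8 = -120)
((-(0 - 1))*X)*3 = (-(0 - 1)*(-120))*3 = (-(-1)*(-120))*3 = (-1*(-1)*(-120))*3 = (1*(-120))*3 = -120*3 = -360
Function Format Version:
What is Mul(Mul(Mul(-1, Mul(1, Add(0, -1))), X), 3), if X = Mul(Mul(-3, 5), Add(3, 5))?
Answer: -360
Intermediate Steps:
X = -120 (X = Mul(-15, 8) = -120)
Mul(Mul(Mul(-1, Mul(1, Add(0, -1))), X), 3) = Mul(Mul(Mul(-1, Mul(1, Add(0, -1))), -120), 3) = Mul(Mul(Mul(-1, Mul(1, -1)), -120), 3) = Mul(Mul(Mul(-1, -1), -120), 3) = Mul(Mul(1, -120), 3) = Mul(-120, 3) = -360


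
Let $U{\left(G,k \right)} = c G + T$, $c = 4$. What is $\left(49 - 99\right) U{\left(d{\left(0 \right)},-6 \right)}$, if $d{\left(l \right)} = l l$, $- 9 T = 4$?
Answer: $\frac{200}{9} \approx 22.222$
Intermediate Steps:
$T = - \frac{4}{9}$ ($T = \left(- \frac{1}{9}\right) 4 = - \frac{4}{9} \approx -0.44444$)
$d{\left(l \right)} = l^{2}$
$U{\left(G,k \right)} = - \frac{4}{9} + 4 G$ ($U{\left(G,k \right)} = 4 G - \frac{4}{9} = - \frac{4}{9} + 4 G$)
$\left(49 - 99\right) U{\left(d{\left(0 \right)},-6 \right)} = \left(49 - 99\right) \left(- \frac{4}{9} + 4 \cdot 0^{2}\right) = - 50 \left(- \frac{4}{9} + 4 \cdot 0\right) = - 50 \left(- \frac{4}{9} + 0\right) = \left(-50\right) \left(- \frac{4}{9}\right) = \frac{200}{9}$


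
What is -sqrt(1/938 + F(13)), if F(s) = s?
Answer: -3*sqrt(1270990)/938 ≈ -3.6057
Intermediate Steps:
-sqrt(1/938 + F(13)) = -sqrt(1/938 + 13) = -sqrt(12195/938) = -3*sqrt(1270990)/938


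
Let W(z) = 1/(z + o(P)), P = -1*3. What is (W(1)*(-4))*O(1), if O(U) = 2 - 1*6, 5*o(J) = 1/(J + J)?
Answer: 480/29 ≈ 16.552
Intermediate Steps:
P = -3
o(J) = 1/(10*J) (o(J) = 1/(5*(J + J)) = 1/(5*((2*J))) = (1/(2*J))/5 = 1/(10*J))
W(z) = 1/(-1/30 + z) (W(z) = 1/(z + (⅒)/(-3)) = 1/(z + (⅒)*(-⅓)) = 1/(z - 1/30) = 1/(-1/30 + z))
O(U) = -4 (O(U) = 2 - 6 = -4)
(W(1)*(-4))*O(1) = ((30/(-1 + 30*1))*(-4))*(-4) = ((30/(-1 + 30))*(-4))*(-4) = ((30/29)*(-4))*(-4) = -120/29*(-4) = 480/29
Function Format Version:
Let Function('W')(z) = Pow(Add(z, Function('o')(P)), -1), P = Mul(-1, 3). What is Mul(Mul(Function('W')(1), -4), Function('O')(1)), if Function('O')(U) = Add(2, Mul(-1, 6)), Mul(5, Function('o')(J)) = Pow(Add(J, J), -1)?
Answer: Rational(480, 29) ≈ 16.552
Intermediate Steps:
P = -3
Function('o')(J) = Mul(Rational(1, 10), Pow(J, -1)) (Function('o')(J) = Mul(Rational(1, 5), Pow(Add(J, J), -1)) = Mul(Rational(1, 5), Pow(Mul(2, J), -1)) = Mul(Rational(1, 5), Mul(Rational(1, 2), Pow(J, -1))) = Mul(Rational(1, 10), Pow(J, -1)))
Function('W')(z) = Pow(Add(Rational(-1, 30), z), -1) (Function('W')(z) = Pow(Add(z, Mul(Rational(1, 10), Pow(-3, -1))), -1) = Pow(Add(z, Mul(Rational(1, 10), Rational(-1, 3))), -1) = Pow(Add(z, Rational(-1, 30)), -1) = Pow(Add(Rational(-1, 30), z), -1))
Function('O')(U) = -4 (Function('O')(U) = Add(2, -6) = -4)
Mul(Mul(Function('W')(1), -4), Function('O')(1)) = Mul(Mul(Mul(30, Pow(Add(-1, Mul(30, 1)), -1)), -4), -4) = Mul(Mul(Mul(30, Pow(Add(-1, 30), -1)), -4), -4) = Mul(Mul(Mul(30, Pow(29, -1)), -4), -4) = Mul(Mul(Mul(30, Rational(1, 29)), -4), -4) = Mul(Mul(Rational(30, 29), -4), -4) = Mul(Rational(-120, 29), -4) = Rational(480, 29)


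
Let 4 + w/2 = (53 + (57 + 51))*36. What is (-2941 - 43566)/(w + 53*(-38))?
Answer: -46507/9570 ≈ -4.8597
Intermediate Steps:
w = 11584 (w = -8 + 2*((53 + (57 + 51))*36) = -8 + 2*((53 + 108)*36) = -8 + 2*(161*36) = -8 + 2*5796 = -8 + 11592 = 11584)
(-2941 - 43566)/(w + 53*(-38)) = (-2941 - 43566)/(11584 + 53*(-38)) = -46507/(11584 - 2014) = -46507/9570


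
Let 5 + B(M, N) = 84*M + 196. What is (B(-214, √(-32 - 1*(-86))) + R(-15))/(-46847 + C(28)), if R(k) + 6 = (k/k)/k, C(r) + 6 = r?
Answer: 266866/702375 ≈ 0.37995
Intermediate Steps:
C(r) = -6 + r
B(M, N) = 191 + 84*M (B(M, N) = -5 + (84*M + 196) = -5 + (196 + 84*M) = 191 + 84*M)
R(k) = -6 + 1/k (R(k) = -6 + (k/k)/k = -6 + 1/k)
(B(-214, √(-32 - 1*(-86))) + R(-15))/(-46847 + C(28)) = ((191 + 84*(-214)) + (-6 + 1/(-15)))/(-46847 + (-6 + 28)) = ((191 - 17976) + (-6 - 1/15))/(-46847 + 22) = (-17785 - 91/15)/(-46825) = -266866/15*(-1/46825) = 266866/702375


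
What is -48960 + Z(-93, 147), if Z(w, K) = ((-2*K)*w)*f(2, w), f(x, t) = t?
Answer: -2591766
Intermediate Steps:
Z(w, K) = -2*K*w² (Z(w, K) = ((-2*K)*w)*w = (-2*K*w)*w = -2*K*w²)
-48960 + Z(-93, 147) = -48960 - 2*147*(-93)² = -48960 - 2*147*8649 = -48960 - 2542806 = -2591766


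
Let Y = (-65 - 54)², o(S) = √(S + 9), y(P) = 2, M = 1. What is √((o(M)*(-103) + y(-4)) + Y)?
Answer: √(14163 - 103*√10) ≈ 117.63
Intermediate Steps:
o(S) = √(9 + S)
Y = 14161 (Y = (-119)² = 14161)
√((o(M)*(-103) + y(-4)) + Y) = √((√(9 + 1)*(-103) + 2) + 14161) = √((√10*(-103) + 2) + 14161) = √((-103*√10 + 2) + 14161) = √((2 - 103*√10) + 14161) = √(14163 - 103*√10)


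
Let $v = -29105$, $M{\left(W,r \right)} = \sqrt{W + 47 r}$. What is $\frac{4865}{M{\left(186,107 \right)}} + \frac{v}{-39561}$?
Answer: $\frac{29105}{39561} + \frac{139 \sqrt{5215}}{149} \approx 68.104$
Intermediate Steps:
$\frac{4865}{M{\left(186,107 \right)}} + \frac{v}{-39561} = \frac{4865}{\sqrt{186 + 47 \cdot 107}} - \frac{29105}{-39561} = \frac{4865}{\sqrt{186 + 5029}} - - \frac{29105}{39561} = \frac{4865}{\sqrt{5215}} + \frac{29105}{39561} = 4865 \frac{\sqrt{5215}}{5215} + \frac{29105}{39561} = \frac{139 \sqrt{5215}}{149} + \frac{29105}{39561} = \frac{29105}{39561} + \frac{139 \sqrt{5215}}{149}$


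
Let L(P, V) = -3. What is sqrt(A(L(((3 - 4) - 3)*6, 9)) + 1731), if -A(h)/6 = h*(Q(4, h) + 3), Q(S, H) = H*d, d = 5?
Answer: sqrt(1515) ≈ 38.923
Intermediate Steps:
Q(S, H) = 5*H (Q(S, H) = H*5 = 5*H)
A(h) = -6*h*(3 + 5*h) (A(h) = -6*h*(5*h + 3) = -6*h*(3 + 5*h))
sqrt(A(L(((3 - 4) - 3)*6, 9)) + 1731) = sqrt(-6*(-3)*(3 + 5*(-3)) + 1731) = sqrt(-6*(-3)*(3 - 15) + 1731) = sqrt(-6*(-3)*(-12) + 1731) = sqrt(-216 + 1731) = sqrt(1515)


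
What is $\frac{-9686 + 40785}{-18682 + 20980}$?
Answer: $\frac{31099}{2298} \approx 13.533$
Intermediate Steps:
$\frac{-9686 + 40785}{-18682 + 20980} = \frac{31099}{2298}$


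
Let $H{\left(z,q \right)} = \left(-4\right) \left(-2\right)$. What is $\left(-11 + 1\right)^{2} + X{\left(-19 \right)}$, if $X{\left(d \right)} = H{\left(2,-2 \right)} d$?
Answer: $-52$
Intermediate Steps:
$H{\left(z,q \right)} = 8$
$X{\left(d \right)} = 8 d$
$\left(-11 + 1\right)^{2} + X{\left(-19 \right)} = \left(-11 + 1\right)^{2} + 8 \left(-19\right) = \left(-10\right)^{2} - 152 = 100 - 152 = -52$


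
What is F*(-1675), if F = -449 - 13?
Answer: 773850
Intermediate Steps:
F = -462
F*(-1675) = -462*(-1675) = 773850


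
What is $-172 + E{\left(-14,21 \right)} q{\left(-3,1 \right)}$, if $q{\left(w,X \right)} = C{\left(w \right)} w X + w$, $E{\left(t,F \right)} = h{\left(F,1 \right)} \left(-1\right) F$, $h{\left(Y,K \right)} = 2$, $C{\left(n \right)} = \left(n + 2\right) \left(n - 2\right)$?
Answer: $584$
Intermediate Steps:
$C{\left(n \right)} = \left(-2 + n\right) \left(2 + n\right)$ ($C{\left(n \right)} = \left(2 + n\right) \left(-2 + n\right) = \left(-2 + n\right) \left(2 + n\right)$)
$E{\left(t,F \right)} = - 2 F$ ($E{\left(t,F \right)} = 2 \left(-1\right) F = - 2 F$)
$q{\left(w,X \right)} = w + X w \left(-4 + w^{2}\right)$ ($q{\left(w,X \right)} = \left(-4 + w^{2}\right) w X + w = w \left(-4 + w^{2}\right) X + w = X w \left(-4 + w^{2}\right) + w = w + X w \left(-4 + w^{2}\right)$)
$-172 + E{\left(-14,21 \right)} q{\left(-3,1 \right)} = -172 + \left(-2\right) 21 \left(- 3 \left(1 + 1 \left(-4 + \left(-3\right)^{2}\right)\right)\right) = -172 - 42 \left(- 3 \left(1 + 1 \left(-4 + 9\right)\right)\right) = -172 - 42 \left(- 3 \left(1 + 1 \cdot 5\right)\right) = -172 - 42 \left(- 3 \left(1 + 5\right)\right) = -172 - 42 \left(\left(-3\right) 6\right) = -172 - -756 = -172 + 756 = 584$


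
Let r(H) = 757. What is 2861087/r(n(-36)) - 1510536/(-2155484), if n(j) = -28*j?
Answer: 1542042681715/407925347 ≈ 3780.2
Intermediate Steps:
2861087/r(n(-36)) - 1510536/(-2155484) = 2861087/757 - 1510536/(-2155484) = 2861087*(1/757) - 1510536*(-1/2155484) = 2861087/757 + 377634/538871 = 1542042681715/407925347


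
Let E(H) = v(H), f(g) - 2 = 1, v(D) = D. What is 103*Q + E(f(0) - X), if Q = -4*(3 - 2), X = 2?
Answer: -411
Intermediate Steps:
f(g) = 3 (f(g) = 2 + 1 = 3)
E(H) = H
Q = -4 (Q = -4*1 = -4)
103*Q + E(f(0) - X) = 103*(-4) + (3 - 1*2) = -412 + (3 - 2) = -412 + 1 = -411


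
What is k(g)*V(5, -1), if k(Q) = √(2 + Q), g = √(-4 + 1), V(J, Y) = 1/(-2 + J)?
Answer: √(2 + I*√3)/3 ≈ 0.50803 + 0.18941*I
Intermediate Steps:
g = I*√3 (g = √(-3) = I*√3 ≈ 1.732*I)
k(g)*V(5, -1) = √(2 + I*√3)/(-2 + 5) = √(2 + I*√3)/3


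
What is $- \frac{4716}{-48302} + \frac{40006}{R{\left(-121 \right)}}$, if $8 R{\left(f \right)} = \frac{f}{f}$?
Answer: $\frac{7729481606}{24151} \approx 3.2005 \cdot 10^{5}$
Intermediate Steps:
$R{\left(f \right)} = \frac{1}{8}$ ($R{\left(f \right)} = \frac{f \frac{1}{f}}{8} = \frac{1}{8} \cdot 1 = \frac{1}{8}$)
$- \frac{4716}{-48302} + \frac{40006}{R{\left(-121 \right)}} = - \frac{4716}{-48302} + 40006 \frac{1}{\frac{1}{8}} = \left(-4716\right) \left(- \frac{1}{48302}\right) + 40006 \cdot 8 = \frac{2358}{24151} + 320048 = \frac{7729481606}{24151}$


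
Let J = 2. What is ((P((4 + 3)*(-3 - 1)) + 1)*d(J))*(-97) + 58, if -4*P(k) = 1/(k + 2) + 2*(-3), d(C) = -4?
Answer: 26825/26 ≈ 1031.7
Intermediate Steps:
P(k) = 3/2 - 1/(4*(2 + k)) (P(k) = -(1/(k + 2) + 2*(-3))/4 = -(1/(2 + k) - 6)/4 = -(-6 + 1/(2 + k))/4 = 3/2 - 1/(4*(2 + k)))
((P((4 + 3)*(-3 - 1)) + 1)*d(J))*(-97) + 58 = (((11 + 6*((4 + 3)*(-3 - 1)))/(4*(2 + (4 + 3)*(-3 - 1))) + 1)*(-4))*(-97) + 58 = (((11 + 6*(7*(-4)))/(4*(2 + 7*(-4))) + 1)*(-4))*(-97) + 58 = (((11 + 6*(-28))/(4*(2 - 28)) + 1)*(-4))*(-97) + 58 = (((¼)*(11 - 168)/(-26) + 1)*(-4))*(-97) + 58 = (((¼)*(-1/26)*(-157) + 1)*(-4))*(-97) + 58 = ((157/104 + 1)*(-4))*(-97) + 58 = ((261/104)*(-4))*(-97) + 58 = -261/26*(-97) + 58 = 25317/26 + 58 = 26825/26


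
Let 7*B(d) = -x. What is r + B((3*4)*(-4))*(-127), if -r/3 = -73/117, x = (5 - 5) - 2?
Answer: -9395/273 ≈ -34.414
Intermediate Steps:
x = -2 (x = 0 - 2 = -2)
B(d) = 2/7 (B(d) = (-1*(-2))/7 = (⅐)*2 = 2/7)
r = 73/39 (r = -(-219)/117 = -3*(-73/117) = 73/39 ≈ 1.8718)
r + B((3*4)*(-4))*(-127) = 73/39 + (2/7)*(-127) = 73/39 - 254/7 = -9395/273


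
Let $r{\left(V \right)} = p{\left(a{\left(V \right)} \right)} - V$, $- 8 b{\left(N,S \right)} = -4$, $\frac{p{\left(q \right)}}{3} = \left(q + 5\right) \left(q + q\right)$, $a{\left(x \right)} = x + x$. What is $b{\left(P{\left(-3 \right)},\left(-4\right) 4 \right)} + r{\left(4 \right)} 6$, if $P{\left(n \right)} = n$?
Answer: $\frac{7441}{2} \approx 3720.5$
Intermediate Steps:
$a{\left(x \right)} = 2 x$
$p{\left(q \right)} = 6 q \left(5 + q\right)$ ($p{\left(q \right)} = 3 \left(q + 5\right) \left(q + q\right) = 3 \left(5 + q\right) 2 q = 3 \cdot 2 q \left(5 + q\right) = 6 q \left(5 + q\right)$)
$b{\left(N,S \right)} = \frac{1}{2}$ ($b{\left(N,S \right)} = \left(- \frac{1}{8}\right) \left(-4\right) = \frac{1}{2}$)
$r{\left(V \right)} = - V + 12 V \left(5 + 2 V\right)$ ($r{\left(V \right)} = 6 \cdot 2 V \left(5 + 2 V\right) - V = 12 V \left(5 + 2 V\right) - V = - V + 12 V \left(5 + 2 V\right)$)
$b{\left(P{\left(-3 \right)},\left(-4\right) 4 \right)} + r{\left(4 \right)} 6 = \frac{1}{2} + 4 \left(59 + 24 \cdot 4\right) 6 = \frac{1}{2} + 4 \left(59 + 96\right) 6 = \frac{1}{2} + 4 \cdot 155 \cdot 6 = \frac{1}{2} + 620 \cdot 6 = \frac{1}{2} + 3720 = \frac{7441}{2}$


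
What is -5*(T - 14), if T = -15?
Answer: 145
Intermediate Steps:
-5*(T - 14) = -5*(-15 - 14) = -5*(-29) = 145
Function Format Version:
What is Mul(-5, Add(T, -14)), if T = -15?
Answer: 145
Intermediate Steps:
Mul(-5, Add(T, -14)) = Mul(-5, Add(-15, -14)) = Mul(-5, -29) = 145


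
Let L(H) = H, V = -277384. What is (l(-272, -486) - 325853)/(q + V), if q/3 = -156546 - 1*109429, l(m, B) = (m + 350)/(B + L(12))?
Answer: 25742400/84949411 ≈ 0.30303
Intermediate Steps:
l(m, B) = (350 + m)/(12 + B) (l(m, B) = (m + 350)/(B + 12) = (350 + m)/(12 + B))
q = -797925 (q = 3*(-156546 - 1*109429) = 3*(-156546 - 109429) = 3*(-265975) = -797925)
(l(-272, -486) - 325853)/(q + V) = ((350 - 272)/(12 - 486) - 325853)/(-797925 - 277384) = (78/(-474) - 325853)/(-1075309) = (-1/474*78 - 325853)*(-1/1075309) = (-13/79 - 325853)*(-1/1075309) = -25742400/79*(-1/1075309) = 25742400/84949411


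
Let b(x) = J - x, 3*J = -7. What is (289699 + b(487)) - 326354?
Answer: -111433/3 ≈ -37144.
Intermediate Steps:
J = -7/3 (J = (1/3)*(-7) = -7/3 ≈ -2.3333)
b(x) = -7/3 - x
(289699 + b(487)) - 326354 = (289699 + (-7/3 - 1*487)) - 326354 = (289699 + (-7/3 - 487)) - 326354 = (289699 - 1468/3) - 326354 = 867629/3 - 326354 = -111433/3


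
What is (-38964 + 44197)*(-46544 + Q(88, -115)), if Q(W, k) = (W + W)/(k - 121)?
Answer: -14370550620/59 ≈ -2.4357e+8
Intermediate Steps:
Q(W, k) = 2*W/(-121 + k) (Q(W, k) = (2*W)/(-121 + k) = 2*W/(-121 + k))
(-38964 + 44197)*(-46544 + Q(88, -115)) = (-38964 + 44197)*(-46544 + 2*88/(-121 - 115)) = 5233*(-46544 + 2*88/(-236)) = 5233*(-46544 + 2*88*(-1/236)) = 5233*(-46544 - 44/59) = 5233*(-2746140/59) = -14370550620/59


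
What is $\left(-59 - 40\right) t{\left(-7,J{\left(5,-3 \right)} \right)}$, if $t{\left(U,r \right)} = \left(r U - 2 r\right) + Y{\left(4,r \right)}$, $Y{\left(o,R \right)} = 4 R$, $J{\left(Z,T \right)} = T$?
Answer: $-1485$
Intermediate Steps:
$t{\left(U,r \right)} = 2 r + U r$ ($t{\left(U,r \right)} = \left(r U - 2 r\right) + 4 r = \left(U r - 2 r\right) + 4 r = \left(- 2 r + U r\right) + 4 r = 2 r + U r$)
$\left(-59 - 40\right) t{\left(-7,J{\left(5,-3 \right)} \right)} = \left(-59 - 40\right) \left(- 3 \left(2 - 7\right)\right) = - 99 \left(\left(-3\right) \left(-5\right)\right) = \left(-99\right) 15 = -1485$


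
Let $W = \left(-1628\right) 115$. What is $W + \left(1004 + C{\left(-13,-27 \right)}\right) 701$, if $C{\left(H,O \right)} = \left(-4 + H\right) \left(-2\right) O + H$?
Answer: $-136047$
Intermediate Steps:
$C{\left(H,O \right)} = H + O \left(8 - 2 H\right)$ ($C{\left(H,O \right)} = \left(8 - 2 H\right) O + H = O \left(8 - 2 H\right) + H = H + O \left(8 - 2 H\right)$)
$W = -187220$
$W + \left(1004 + C{\left(-13,-27 \right)}\right) 701 = -187220 + \left(1004 - \left(229 + 702\right)\right) 701 = -187220 + \left(1004 - 931\right) 701 = -187220 + 73 \cdot 701 = -187220 + 51173 = -136047$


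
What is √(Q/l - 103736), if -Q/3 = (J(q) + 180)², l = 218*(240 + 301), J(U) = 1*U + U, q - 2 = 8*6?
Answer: 2*I*√90183146039174/58969 ≈ 322.08*I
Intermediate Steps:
q = 50 (q = 2 + 8*6 = 2 + 48 = 50)
J(U) = 2*U (J(U) = U + U = 2*U)
l = 117938 (l = 218*541 = 117938)
Q = -235200 (Q = -3*(2*50 + 180)² = -3*(100 + 180)² = -3*280² = -3*78400 = -235200)
√(Q/l - 103736) = √(-235200/117938 - 103736) = √(-235200*1/117938 - 103736) = √(-117600/58969 - 103736) = √(-6117325784/58969) = 2*I*√90183146039174/58969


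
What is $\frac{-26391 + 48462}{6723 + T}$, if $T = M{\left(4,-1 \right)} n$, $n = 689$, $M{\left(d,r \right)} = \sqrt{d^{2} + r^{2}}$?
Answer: $\frac{148383333}{37128472} - \frac{15206919 \sqrt{17}}{37128472} \approx 2.3078$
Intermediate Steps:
$T = 689 \sqrt{17}$ ($T = \sqrt{4^{2} + \left(-1\right)^{2}} \cdot 689 = \sqrt{16 + 1} \cdot 689 = \sqrt{17} \cdot 689 = 689 \sqrt{17} \approx 2840.8$)
$\frac{-26391 + 48462}{6723 + T} = \frac{-26391 + 48462}{6723 + 689 \sqrt{17}} = \frac{22071}{6723 + 689 \sqrt{17}}$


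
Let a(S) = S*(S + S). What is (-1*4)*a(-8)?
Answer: -512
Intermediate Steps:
a(S) = 2*S² (a(S) = S*(2*S) = 2*S²)
(-1*4)*a(-8) = (-1*4)*(2*(-8)²) = -8*64 = -4*128 = -512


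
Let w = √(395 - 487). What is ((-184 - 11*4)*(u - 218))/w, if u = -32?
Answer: -28500*I*√23/23 ≈ -5942.7*I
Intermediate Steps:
w = 2*I*√23 (w = √(-92) = 2*I*√23 ≈ 9.5917*I)
((-184 - 11*4)*(u - 218))/w = ((-184 - 11*4)*(-32 - 218))/((2*I*√23)) = ((-184 - 44)*(-250))*(-I*√23/46) = (-228*(-250))*(-I*√23/46) = 57000*(-I*√23/46) = -28500*I*√23/23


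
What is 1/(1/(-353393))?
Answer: -353393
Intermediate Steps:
1/(1/(-353393)) = 1/(-1/353393) = -353393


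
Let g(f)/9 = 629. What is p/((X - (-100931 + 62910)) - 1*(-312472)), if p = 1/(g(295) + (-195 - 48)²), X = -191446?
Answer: 1/10291931370 ≈ 9.7163e-11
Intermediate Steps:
g(f) = 5661 (g(f) = 9*629 = 5661)
p = 1/64710 (p = 1/(5661 + (-195 - 48)²) = 1/(5661 + (-243)²) = 1/(5661 + 59049) = 1/64710 ≈ 1.5454e-5)
p/((X - (-100931 + 62910)) - 1*(-312472)) = 1/(64710*((-191446 - (-100931 + 62910)) - 1*(-312472))) = 1/(64710*((-191446 - 1*(-38021)) + 312472)) = 1/(64710*((-191446 + 38021) + 312472)) = 1/(64710*(-153425 + 312472)) = (1/64710)/159047 = (1/64710)*(1/159047) = 1/10291931370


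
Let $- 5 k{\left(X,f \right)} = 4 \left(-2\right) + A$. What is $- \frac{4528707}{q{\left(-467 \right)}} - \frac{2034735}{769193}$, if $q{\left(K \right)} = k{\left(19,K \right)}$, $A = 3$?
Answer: $- \frac{3483451758186}{769193} \approx -4.5287 \cdot 10^{6}$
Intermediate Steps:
$k{\left(X,f \right)} = 1$ ($k{\left(X,f \right)} = - \frac{4 \left(-2\right) + 3}{5} = - \frac{-8 + 3}{5} = \left(- \frac{1}{5}\right) \left(-5\right) = 1$)
$q{\left(K \right)} = 1$
$- \frac{4528707}{q{\left(-467 \right)}} - \frac{2034735}{769193} = - \frac{4528707}{1} - \frac{2034735}{769193} = \left(-4528707\right) 1 - \frac{2034735}{769193} = -4528707 - \frac{2034735}{769193} = - \frac{3483451758186}{769193}$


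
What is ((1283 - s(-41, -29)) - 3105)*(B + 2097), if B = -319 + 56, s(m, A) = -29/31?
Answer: -103534802/31 ≈ -3.3398e+6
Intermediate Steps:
s(m, A) = -29/31 (s(m, A) = -29*1/31 = -29/31)
B = -263
((1283 - s(-41, -29)) - 3105)*(B + 2097) = ((1283 - 1*(-29/31)) - 3105)*(-263 + 2097) = ((1283 + 29/31) - 3105)*1834 = (39802/31 - 3105)*1834 = -56453/31*1834 = -103534802/31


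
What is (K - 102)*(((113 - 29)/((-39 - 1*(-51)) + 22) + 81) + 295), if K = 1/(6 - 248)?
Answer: -79411645/2057 ≈ -38606.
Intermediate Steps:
K = -1/242 (K = 1/(-242) = -1/242 ≈ -0.0041322)
(K - 102)*(((113 - 29)/((-39 - 1*(-51)) + 22) + 81) + 295) = (-1/242 - 102)*(((113 - 29)/((-39 - 1*(-51)) + 22) + 81) + 295) = -24685*((84/((-39 + 51) + 22) + 81) + 295)/242 = -24685*((84/(12 + 22) + 81) + 295)/242 = -24685*((84/34 + 81) + 295)/242 = -24685*((84*(1/34) + 81) + 295)/242 = -24685*((42/17 + 81) + 295)/242 = -24685*(1419/17 + 295)/242 = -24685/242*6434/17 = -79411645/2057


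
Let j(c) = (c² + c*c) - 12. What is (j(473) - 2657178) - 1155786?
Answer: -3365518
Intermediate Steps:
j(c) = -12 + 2*c² (j(c) = (c² + c²) - 12 = 2*c² - 12 = -12 + 2*c²)
(j(473) - 2657178) - 1155786 = ((-12 + 2*473²) - 2657178) - 1155786 = ((-12 + 2*223729) - 2657178) - 1155786 = ((-12 + 447458) - 2657178) - 1155786 = (447446 - 2657178) - 1155786 = -2209732 - 1155786 = -3365518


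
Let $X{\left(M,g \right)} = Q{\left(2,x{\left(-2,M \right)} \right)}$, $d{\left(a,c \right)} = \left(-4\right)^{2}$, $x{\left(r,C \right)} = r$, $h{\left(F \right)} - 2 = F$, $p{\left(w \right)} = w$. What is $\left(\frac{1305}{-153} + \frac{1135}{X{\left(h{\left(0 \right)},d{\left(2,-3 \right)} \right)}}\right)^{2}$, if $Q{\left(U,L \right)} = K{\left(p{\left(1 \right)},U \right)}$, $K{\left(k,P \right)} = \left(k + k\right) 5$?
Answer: $\frac{12737761}{1156} \approx 11019.0$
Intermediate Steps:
$h{\left(F \right)} = 2 + F$
$K{\left(k,P \right)} = 10 k$ ($K{\left(k,P \right)} = 2 k 5 = 10 k$)
$Q{\left(U,L \right)} = 10$ ($Q{\left(U,L \right)} = 10 \cdot 1 = 10$)
$d{\left(a,c \right)} = 16$
$X{\left(M,g \right)} = 10$
$\left(\frac{1305}{-153} + \frac{1135}{X{\left(h{\left(0 \right)},d{\left(2,-3 \right)} \right)}}\right)^{2} = \left(\frac{1305}{-153} + \frac{1135}{10}\right)^{2} = \left(1305 \left(- \frac{1}{153}\right) + 1135 \cdot \frac{1}{10}\right)^{2} = \left(- \frac{145}{17} + \frac{227}{2}\right)^{2} = \left(\frac{3569}{34}\right)^{2} = \frac{12737761}{1156}$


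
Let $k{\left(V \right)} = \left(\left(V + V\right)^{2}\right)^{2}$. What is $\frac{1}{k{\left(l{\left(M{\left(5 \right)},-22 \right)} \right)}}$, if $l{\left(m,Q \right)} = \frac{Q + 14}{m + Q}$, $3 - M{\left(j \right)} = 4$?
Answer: $\frac{279841}{65536} \approx 4.27$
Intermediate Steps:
$M{\left(j \right)} = -1$ ($M{\left(j \right)} = 3 - 4 = -1$)
$l{\left(m,Q \right)} = \frac{14 + Q}{Q + m}$
$k{\left(V \right)} = 16 V^{4}$ ($k{\left(V \right)} = \left(\left(2 V\right)^{2}\right)^{2} = \left(4 V^{2}\right)^{2} = 16 V^{4}$)
$\frac{1}{k{\left(l{\left(M{\left(5 \right)},-22 \right)} \right)}} = \frac{1}{16 \left(\frac{14 - 22}{-22 - 1}\right)^{4}} = \frac{1}{16 \left(\frac{1}{-23} \left(-8\right)\right)^{4}} = \frac{1}{16 \left(\left(- \frac{1}{23}\right) \left(-8\right)\right)^{4}} = \frac{1}{16 \left(\frac{8}{23}\right)^{4}} = \frac{1}{16 \cdot \frac{4096}{279841}} = \frac{1}{\frac{65536}{279841}} = \frac{279841}{65536}$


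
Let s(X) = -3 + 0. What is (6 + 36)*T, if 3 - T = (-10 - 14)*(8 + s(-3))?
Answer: 5166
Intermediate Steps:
s(X) = -3
T = 123 (T = 3 - (-10 - 14)*(8 - 3) = 3 - (-24)*5 = 3 - 1*(-120) = 3 + 120 = 123)
(6 + 36)*T = (6 + 36)*123 = 42*123 = 5166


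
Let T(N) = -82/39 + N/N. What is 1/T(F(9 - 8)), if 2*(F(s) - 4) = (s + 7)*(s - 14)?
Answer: -39/43 ≈ -0.90698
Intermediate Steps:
F(s) = 4 + (-14 + s)*(7 + s)/2 (F(s) = 4 + ((s + 7)*(s - 14))/2 = 4 + ((7 + s)*(-14 + s))/2 = 4 + ((-14 + s)*(7 + s))/2 = 4 + (-14 + s)*(7 + s)/2)
T(N) = -43/39 (T(N) = -82*1/39 + 1 = -82/39 + 1 = -43/39)
1/T(F(9 - 8)) = 1/(-43/39) = -39/43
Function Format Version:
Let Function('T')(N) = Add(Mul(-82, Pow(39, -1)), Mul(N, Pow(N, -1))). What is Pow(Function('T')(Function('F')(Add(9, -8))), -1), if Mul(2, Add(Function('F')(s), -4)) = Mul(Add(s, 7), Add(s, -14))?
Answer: Rational(-39, 43) ≈ -0.90698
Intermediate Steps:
Function('F')(s) = Add(4, Mul(Rational(1, 2), Add(-14, s), Add(7, s))) (Function('F')(s) = Add(4, Mul(Rational(1, 2), Mul(Add(s, 7), Add(s, -14)))) = Add(4, Mul(Rational(1, 2), Mul(Add(7, s), Add(-14, s)))) = Add(4, Mul(Rational(1, 2), Mul(Add(-14, s), Add(7, s)))) = Add(4, Mul(Rational(1, 2), Add(-14, s), Add(7, s))))
Function('T')(N) = Rational(-43, 39) (Function('T')(N) = Add(Mul(-82, Rational(1, 39)), 1) = Add(Rational(-82, 39), 1) = Rational(-43, 39))
Pow(Function('T')(Function('F')(Add(9, -8))), -1) = Pow(Rational(-43, 39), -1) = Rational(-39, 43)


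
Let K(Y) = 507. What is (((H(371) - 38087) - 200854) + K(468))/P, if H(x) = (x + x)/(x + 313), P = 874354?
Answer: -81544057/299029068 ≈ -0.27270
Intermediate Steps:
H(x) = 2*x/(313 + x) (H(x) = (2*x)/(313 + x) = 2*x/(313 + x))
(((H(371) - 38087) - 200854) + K(468))/P = (((2*371/(313 + 371) - 38087) - 200854) + 507)/874354 = (((2*371/684 - 38087) - 200854) + 507)*(1/874354) = (((2*371*(1/684) - 38087) - 200854) + 507)*(1/874354) = (((371/342 - 38087) - 200854) + 507)*(1/874354) = ((-13025383/342 - 200854) + 507)*(1/874354) = (-81717451/342 + 507)*(1/874354) = -81544057/342*1/874354 = -81544057/299029068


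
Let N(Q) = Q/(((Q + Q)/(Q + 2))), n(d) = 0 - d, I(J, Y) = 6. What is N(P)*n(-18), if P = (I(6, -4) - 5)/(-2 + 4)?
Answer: 45/2 ≈ 22.500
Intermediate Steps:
P = ½ (P = (6 - 5)/(-2 + 4) = 1/2 = 1*(½) = ½ ≈ 0.50000)
n(d) = -d
N(Q) = 1 + Q/2 (N(Q) = Q/(((2*Q)/(2 + Q))) = Q/((2*Q/(2 + Q))) = Q*((2 + Q)/(2*Q)) = 1 + Q/2)
N(P)*n(-18) = (1 + (½)*(½))*(-1*(-18)) = (1 + ¼)*18 = (5/4)*18 = 45/2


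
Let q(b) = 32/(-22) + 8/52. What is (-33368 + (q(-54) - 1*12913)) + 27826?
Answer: -2639251/143 ≈ -18456.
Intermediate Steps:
q(b) = -186/143 (q(b) = 32*(-1/22) + 8*(1/52) = -16/11 + 2/13 = -186/143)
(-33368 + (q(-54) - 1*12913)) + 27826 = (-33368 + (-186/143 - 1*12913)) + 27826 = (-33368 + (-186/143 - 12913)) + 27826 = (-33368 - 1846745/143) + 27826 = -6618369/143 + 27826 = -2639251/143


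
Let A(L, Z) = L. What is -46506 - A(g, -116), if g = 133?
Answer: -46639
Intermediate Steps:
-46506 - A(g, -116) = -46506 - 1*133 = -46506 - 133 = -46639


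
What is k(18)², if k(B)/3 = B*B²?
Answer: 306110016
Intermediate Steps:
k(B) = 3*B³ (k(B) = 3*(B*B²) = 3*B³)
k(18)² = (3*18³)² = (3*5832)² = 17496² = 306110016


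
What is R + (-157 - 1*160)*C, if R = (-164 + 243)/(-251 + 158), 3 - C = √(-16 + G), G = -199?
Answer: -88522/93 + 317*I*√215 ≈ -951.85 + 4648.1*I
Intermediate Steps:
C = 3 - I*√215 (C = 3 - √(-16 - 199) = 3 - √(-215) = 3 - I*√215 ≈ 3.0 - 14.663*I)
R = -79/93 (R = 79/(-93) = 79*(-1/93) = -79/93 ≈ -0.84946)
R + (-157 - 1*160)*C = -79/93 + (-157 - 1*160)*(3 - I*√215) = -79/93 + (-157 - 160)*(3 - I*√215) = -79/93 - 317*(3 - I*√215) = -79/93 + (-951 + 317*I*√215) = -88522/93 + 317*I*√215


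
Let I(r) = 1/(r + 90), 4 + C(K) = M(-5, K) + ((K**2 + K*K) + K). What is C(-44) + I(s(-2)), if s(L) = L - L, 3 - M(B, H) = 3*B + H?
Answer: 349741/90 ≈ 3886.0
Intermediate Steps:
M(B, H) = 3 - H - 3*B (M(B, H) = 3 - (3*B + H) = 3 - (H + 3*B) = 3 + (-H - 3*B) = 3 - H - 3*B)
s(L) = 0
C(K) = 14 + 2*K**2 (C(K) = -4 + ((3 - K - 3*(-5)) + ((K**2 + K*K) + K)) = -4 + ((3 - K + 15) + ((K**2 + K**2) + K)) = -4 + ((18 - K) + (2*K**2 + K)) = -4 + ((18 - K) + (K + 2*K**2)) = -4 + (18 + 2*K**2) = 14 + 2*K**2)
I(r) = 1/(90 + r)
C(-44) + I(s(-2)) = (14 + 2*(-44)**2) + 1/(90 + 0) = (14 + 2*1936) + 1/90 = (14 + 3872) + 1/90 = 3886 + 1/90 = 349741/90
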